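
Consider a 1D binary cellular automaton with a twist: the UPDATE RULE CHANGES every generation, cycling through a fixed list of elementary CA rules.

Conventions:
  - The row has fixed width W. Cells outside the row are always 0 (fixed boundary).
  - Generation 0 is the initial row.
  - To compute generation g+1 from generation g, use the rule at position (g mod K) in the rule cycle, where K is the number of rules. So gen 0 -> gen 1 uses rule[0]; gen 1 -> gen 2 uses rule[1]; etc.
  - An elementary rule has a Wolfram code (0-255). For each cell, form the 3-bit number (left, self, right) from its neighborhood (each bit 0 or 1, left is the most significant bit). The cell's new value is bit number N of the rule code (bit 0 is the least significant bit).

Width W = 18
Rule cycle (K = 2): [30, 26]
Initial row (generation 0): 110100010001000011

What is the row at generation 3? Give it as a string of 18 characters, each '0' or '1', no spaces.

Gen 0: 110100010001000011
Gen 1 (rule 30): 100110111011100110
Gen 2 (rule 26): 011100100010011101
Gen 3 (rule 30): 110011110111110001

Answer: 110011110111110001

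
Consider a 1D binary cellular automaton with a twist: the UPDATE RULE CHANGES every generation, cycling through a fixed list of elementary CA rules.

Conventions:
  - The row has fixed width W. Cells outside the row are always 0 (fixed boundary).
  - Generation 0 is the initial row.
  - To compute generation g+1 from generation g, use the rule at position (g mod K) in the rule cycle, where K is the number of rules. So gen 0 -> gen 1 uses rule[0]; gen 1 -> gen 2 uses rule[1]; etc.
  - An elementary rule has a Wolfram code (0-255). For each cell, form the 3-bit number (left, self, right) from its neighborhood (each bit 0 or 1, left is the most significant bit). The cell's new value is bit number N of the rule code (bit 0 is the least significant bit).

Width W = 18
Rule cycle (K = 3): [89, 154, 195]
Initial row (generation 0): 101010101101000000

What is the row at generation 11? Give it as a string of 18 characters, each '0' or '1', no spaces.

Answer: 010111110011101110

Derivation:
Gen 0: 101010101101000000
Gen 1 (rule 89): 000000001100111111
Gen 2 (rule 154): 000000011011111110
Gen 3 (rule 195): 111111101001111110
Gen 4 (rule 89): 100000100101000011
Gen 5 (rule 154): 010001011000100110
Gen 6 (rule 195): 100110001011001010
Gen 7 (rule 89): 010111100011100001
Gen 8 (rule 154): 100111010111010010
Gen 9 (rule 195): 001011000011000100
Gen 10 (rule 89): 100011111011110011
Gen 11 (rule 154): 010111110011101110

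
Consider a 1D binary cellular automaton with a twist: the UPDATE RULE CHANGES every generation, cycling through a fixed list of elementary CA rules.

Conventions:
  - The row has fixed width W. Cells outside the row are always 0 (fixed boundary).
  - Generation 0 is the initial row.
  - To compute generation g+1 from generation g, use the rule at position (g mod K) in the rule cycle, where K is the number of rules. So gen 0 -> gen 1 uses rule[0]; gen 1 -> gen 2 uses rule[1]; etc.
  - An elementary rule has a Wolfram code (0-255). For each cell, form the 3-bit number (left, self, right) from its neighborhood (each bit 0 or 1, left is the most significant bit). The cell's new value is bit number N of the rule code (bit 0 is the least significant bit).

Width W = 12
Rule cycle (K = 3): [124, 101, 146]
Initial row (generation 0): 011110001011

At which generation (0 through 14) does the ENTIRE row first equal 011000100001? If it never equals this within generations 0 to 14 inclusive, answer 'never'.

Gen 0: 011110001011
Gen 1 (rule 124): 010011001111
Gen 2 (rule 101): 010001000001
Gen 3 (rule 146): 101010100010
Gen 4 (rule 124): 111111110011
Gen 5 (rule 101): 000000010001
Gen 6 (rule 146): 000000101010
Gen 7 (rule 124): 000000111111
Gen 8 (rule 101): 111110000001
Gen 9 (rule 146): 011101000010
Gen 10 (rule 124): 010111100011
Gen 11 (rule 101): 011000101001
Gen 12 (rule 146): 100101000110
Gen 13 (rule 124): 110111100111
Gen 14 (rule 101): 011000100001

Answer: 14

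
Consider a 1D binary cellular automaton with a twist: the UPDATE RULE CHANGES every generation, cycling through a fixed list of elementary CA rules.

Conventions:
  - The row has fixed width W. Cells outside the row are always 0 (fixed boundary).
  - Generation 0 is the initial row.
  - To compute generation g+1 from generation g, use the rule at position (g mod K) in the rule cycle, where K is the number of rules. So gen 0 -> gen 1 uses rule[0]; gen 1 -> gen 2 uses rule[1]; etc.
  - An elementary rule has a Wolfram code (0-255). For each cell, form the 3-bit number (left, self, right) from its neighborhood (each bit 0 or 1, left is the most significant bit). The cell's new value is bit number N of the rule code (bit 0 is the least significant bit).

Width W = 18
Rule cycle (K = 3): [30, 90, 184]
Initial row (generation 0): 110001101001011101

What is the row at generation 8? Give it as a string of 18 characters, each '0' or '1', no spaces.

Answer: 111101000011101101

Derivation:
Gen 0: 110001101001011101
Gen 1 (rule 30): 101011001111010001
Gen 2 (rule 90): 000011111001001010
Gen 3 (rule 184): 000011110100100101
Gen 4 (rule 30): 000110000111111101
Gen 5 (rule 90): 001111001100000100
Gen 6 (rule 184): 001110101010000010
Gen 7 (rule 30): 011000101011000111
Gen 8 (rule 90): 111101000011101101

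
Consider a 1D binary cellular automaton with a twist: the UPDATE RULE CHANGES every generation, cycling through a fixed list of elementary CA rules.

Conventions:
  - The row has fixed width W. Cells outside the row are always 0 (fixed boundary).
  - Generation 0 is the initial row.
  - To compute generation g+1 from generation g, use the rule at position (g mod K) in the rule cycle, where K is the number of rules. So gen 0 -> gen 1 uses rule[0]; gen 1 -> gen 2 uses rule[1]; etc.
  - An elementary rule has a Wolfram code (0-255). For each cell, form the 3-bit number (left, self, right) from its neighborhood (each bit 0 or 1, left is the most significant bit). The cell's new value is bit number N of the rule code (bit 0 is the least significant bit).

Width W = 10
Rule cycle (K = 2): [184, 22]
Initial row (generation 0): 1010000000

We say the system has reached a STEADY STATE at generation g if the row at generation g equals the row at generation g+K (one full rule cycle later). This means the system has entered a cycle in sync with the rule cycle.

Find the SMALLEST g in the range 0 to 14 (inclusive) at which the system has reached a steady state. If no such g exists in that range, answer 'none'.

Answer: 9

Derivation:
Gen 0: 1010000000
Gen 1 (rule 184): 0101000000
Gen 2 (rule 22): 1101100000
Gen 3 (rule 184): 1011010000
Gen 4 (rule 22): 1000011000
Gen 5 (rule 184): 0100010100
Gen 6 (rule 22): 1110110110
Gen 7 (rule 184): 1101101101
Gen 8 (rule 22): 0000000001
Gen 9 (rule 184): 0000000000
Gen 10 (rule 22): 0000000000
Gen 11 (rule 184): 0000000000
Gen 12 (rule 22): 0000000000
Gen 13 (rule 184): 0000000000
Gen 14 (rule 22): 0000000000
Gen 15 (rule 184): 0000000000
Gen 16 (rule 22): 0000000000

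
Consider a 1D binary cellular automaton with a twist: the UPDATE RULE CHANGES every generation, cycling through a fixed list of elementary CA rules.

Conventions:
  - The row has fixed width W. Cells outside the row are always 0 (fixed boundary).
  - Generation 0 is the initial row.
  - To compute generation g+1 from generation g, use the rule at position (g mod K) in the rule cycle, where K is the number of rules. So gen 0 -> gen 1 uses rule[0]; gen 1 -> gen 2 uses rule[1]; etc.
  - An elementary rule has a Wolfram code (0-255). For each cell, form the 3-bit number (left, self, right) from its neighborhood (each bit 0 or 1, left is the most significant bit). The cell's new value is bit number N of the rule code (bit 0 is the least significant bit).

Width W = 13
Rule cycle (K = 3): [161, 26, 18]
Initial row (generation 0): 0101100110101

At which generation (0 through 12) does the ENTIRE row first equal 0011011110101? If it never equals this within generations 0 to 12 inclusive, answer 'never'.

Answer: never

Derivation:
Gen 0: 0101100110101
Gen 1 (rule 161): 0010000001010
Gen 2 (rule 26): 0101000010001
Gen 3 (rule 18): 1000100101010
Gen 4 (rule 161): 0010000010100
Gen 5 (rule 26): 0101000100010
Gen 6 (rule 18): 1000101010101
Gen 7 (rule 161): 0010010101010
Gen 8 (rule 26): 0101100000001
Gen 9 (rule 18): 1000010000010
Gen 10 (rule 161): 0011000111000
Gen 11 (rule 26): 0110101100100
Gen 12 (rule 18): 1000000011010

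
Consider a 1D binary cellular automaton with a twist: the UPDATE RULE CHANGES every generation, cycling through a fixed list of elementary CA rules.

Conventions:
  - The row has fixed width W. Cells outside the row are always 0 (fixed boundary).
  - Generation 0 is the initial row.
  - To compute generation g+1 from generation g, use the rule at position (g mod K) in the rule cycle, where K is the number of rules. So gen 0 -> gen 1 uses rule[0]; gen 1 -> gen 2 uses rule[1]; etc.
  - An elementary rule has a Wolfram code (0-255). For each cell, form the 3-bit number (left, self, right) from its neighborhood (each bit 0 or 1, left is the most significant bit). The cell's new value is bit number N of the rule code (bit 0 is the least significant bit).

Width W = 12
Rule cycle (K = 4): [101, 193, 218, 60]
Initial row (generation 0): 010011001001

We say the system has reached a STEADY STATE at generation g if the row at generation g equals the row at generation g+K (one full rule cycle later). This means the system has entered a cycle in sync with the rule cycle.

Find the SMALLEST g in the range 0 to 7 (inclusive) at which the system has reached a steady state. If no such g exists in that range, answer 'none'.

Gen 0: 010011001001
Gen 1 (rule 101): 010001001001
Gen 2 (rule 193): 000100000000
Gen 3 (rule 218): 001010000000
Gen 4 (rule 60): 001111000000
Gen 5 (rule 101): 100001011111
Gen 6 (rule 193): 001100001111
Gen 7 (rule 218): 011110011111
Gen 8 (rule 60): 010001010000
Gen 9 (rule 101): 010101110111
Gen 10 (rule 193): 000000110011
Gen 11 (rule 218): 000001111111

Answer: none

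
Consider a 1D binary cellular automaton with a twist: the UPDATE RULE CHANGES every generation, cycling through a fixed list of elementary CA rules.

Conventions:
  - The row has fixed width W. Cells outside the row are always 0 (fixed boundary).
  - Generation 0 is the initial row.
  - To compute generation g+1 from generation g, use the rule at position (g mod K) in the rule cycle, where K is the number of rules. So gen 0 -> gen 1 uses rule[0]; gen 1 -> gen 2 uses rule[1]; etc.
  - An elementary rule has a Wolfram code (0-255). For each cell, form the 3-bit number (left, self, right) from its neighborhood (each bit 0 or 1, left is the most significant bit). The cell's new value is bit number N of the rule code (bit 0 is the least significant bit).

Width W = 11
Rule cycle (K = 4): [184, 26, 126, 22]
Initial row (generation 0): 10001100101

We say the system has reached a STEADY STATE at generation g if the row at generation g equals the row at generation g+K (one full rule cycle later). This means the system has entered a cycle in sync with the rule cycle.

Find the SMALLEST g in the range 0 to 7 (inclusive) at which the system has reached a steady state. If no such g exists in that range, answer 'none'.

Answer: 4

Derivation:
Gen 0: 10001100101
Gen 1 (rule 184): 01001010010
Gen 2 (rule 26): 10110001101
Gen 3 (rule 126): 11111011111
Gen 4 (rule 22): 00000000000
Gen 5 (rule 184): 00000000000
Gen 6 (rule 26): 00000000000
Gen 7 (rule 126): 00000000000
Gen 8 (rule 22): 00000000000
Gen 9 (rule 184): 00000000000
Gen 10 (rule 26): 00000000000
Gen 11 (rule 126): 00000000000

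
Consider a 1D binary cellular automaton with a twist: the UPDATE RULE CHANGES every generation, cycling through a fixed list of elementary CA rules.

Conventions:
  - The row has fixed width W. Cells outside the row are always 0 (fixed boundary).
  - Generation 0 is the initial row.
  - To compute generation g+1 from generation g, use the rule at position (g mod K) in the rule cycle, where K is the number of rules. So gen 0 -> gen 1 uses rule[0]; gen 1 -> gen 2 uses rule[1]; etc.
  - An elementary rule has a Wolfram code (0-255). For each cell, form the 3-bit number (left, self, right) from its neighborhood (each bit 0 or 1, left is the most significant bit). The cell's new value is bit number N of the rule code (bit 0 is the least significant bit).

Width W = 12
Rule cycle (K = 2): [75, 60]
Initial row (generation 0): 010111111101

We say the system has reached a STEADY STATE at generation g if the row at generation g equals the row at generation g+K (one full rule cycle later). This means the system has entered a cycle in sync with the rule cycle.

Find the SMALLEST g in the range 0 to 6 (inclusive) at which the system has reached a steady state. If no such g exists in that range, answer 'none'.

Answer: none

Derivation:
Gen 0: 010111111101
Gen 1 (rule 75): 100100000100
Gen 2 (rule 60): 110110000110
Gen 3 (rule 75): 110110111110
Gen 4 (rule 60): 101101100001
Gen 5 (rule 75): 001101101110
Gen 6 (rule 60): 001011011001
Gen 7 (rule 75): 110011011010
Gen 8 (rule 60): 101010110111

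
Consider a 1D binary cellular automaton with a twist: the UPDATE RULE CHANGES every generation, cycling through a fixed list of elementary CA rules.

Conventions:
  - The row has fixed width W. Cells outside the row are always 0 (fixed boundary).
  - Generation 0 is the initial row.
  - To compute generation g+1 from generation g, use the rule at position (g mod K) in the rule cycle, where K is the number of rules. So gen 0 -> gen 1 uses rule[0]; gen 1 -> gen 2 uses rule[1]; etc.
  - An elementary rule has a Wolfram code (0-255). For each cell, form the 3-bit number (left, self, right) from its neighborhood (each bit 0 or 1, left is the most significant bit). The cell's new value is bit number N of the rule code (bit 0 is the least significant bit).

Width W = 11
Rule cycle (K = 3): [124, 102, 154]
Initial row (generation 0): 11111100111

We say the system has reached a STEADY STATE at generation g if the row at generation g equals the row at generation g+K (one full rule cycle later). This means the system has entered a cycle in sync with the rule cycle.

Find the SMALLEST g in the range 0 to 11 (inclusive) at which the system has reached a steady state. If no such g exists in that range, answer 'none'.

Answer: none

Derivation:
Gen 0: 11111100111
Gen 1 (rule 124): 10000110101
Gen 2 (rule 102): 10001011111
Gen 3 (rule 154): 01010011110
Gen 4 (rule 124): 01111010011
Gen 5 (rule 102): 10001110101
Gen 6 (rule 154): 01011100000
Gen 7 (rule 124): 01110110000
Gen 8 (rule 102): 10011010000
Gen 9 (rule 154): 01110001000
Gen 10 (rule 124): 01011001100
Gen 11 (rule 102): 11101010100
Gen 12 (rule 154): 11000000010
Gen 13 (rule 124): 11100000011
Gen 14 (rule 102): 00100000101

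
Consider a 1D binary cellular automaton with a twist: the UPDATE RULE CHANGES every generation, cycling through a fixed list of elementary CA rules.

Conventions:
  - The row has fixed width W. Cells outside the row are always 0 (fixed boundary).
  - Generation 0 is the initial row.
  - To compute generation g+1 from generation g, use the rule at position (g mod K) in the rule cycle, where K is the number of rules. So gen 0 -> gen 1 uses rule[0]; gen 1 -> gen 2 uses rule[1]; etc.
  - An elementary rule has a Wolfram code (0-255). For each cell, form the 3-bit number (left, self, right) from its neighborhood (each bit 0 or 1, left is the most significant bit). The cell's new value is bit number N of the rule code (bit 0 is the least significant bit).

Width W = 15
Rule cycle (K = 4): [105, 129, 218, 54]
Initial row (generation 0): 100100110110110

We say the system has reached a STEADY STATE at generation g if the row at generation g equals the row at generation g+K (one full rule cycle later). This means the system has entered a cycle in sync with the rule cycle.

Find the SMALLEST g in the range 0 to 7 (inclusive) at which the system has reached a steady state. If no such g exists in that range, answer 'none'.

Answer: 3

Derivation:
Gen 0: 100100110110110
Gen 1 (rule 105): 000000111111110
Gen 2 (rule 129): 111110011111100
Gen 3 (rule 218): 111111111111110
Gen 4 (rule 54): 000000000000001
Gen 5 (rule 105): 111111111111100
Gen 6 (rule 129): 011111111111001
Gen 7 (rule 218): 111111111111110
Gen 8 (rule 54): 000000000000001
Gen 9 (rule 105): 111111111111100
Gen 10 (rule 129): 011111111111001
Gen 11 (rule 218): 111111111111110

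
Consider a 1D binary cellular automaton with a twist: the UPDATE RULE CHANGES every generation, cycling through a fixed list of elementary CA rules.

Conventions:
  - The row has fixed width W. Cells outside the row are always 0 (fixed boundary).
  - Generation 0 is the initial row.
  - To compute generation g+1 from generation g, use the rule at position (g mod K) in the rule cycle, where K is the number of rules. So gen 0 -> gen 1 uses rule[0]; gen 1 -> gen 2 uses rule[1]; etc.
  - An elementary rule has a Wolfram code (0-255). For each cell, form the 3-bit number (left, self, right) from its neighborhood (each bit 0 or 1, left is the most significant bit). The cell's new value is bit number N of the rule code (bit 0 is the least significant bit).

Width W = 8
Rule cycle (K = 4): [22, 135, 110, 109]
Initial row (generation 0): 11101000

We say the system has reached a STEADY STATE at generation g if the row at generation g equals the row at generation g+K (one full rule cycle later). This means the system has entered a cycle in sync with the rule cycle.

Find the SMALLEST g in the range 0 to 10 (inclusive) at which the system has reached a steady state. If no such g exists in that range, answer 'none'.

Gen 0: 11101000
Gen 1 (rule 22): 00001100
Gen 2 (rule 135): 11110001
Gen 3 (rule 110): 10010011
Gen 4 (rule 109): 10010011
Gen 5 (rule 22): 11111100
Gen 6 (rule 135): 01111001
Gen 7 (rule 110): 11001011
Gen 8 (rule 109): 11001111
Gen 9 (rule 22): 00110000
Gen 10 (rule 135): 11000111
Gen 11 (rule 110): 11001101
Gen 12 (rule 109): 11001111
Gen 13 (rule 22): 00110000
Gen 14 (rule 135): 11000111

Answer: 8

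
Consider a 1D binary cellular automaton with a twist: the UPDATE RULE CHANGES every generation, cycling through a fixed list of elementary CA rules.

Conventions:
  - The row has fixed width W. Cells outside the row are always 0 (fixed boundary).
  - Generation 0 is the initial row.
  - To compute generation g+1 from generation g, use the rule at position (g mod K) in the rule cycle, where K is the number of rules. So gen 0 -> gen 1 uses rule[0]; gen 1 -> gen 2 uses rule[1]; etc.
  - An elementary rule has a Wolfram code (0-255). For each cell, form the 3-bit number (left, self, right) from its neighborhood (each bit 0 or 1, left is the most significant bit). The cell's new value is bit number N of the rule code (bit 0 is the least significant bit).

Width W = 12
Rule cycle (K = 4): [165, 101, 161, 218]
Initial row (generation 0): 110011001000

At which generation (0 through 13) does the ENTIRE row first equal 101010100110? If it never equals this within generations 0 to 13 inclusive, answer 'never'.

Gen 0: 110011001000
Gen 1 (rule 165): 000000001011
Gen 2 (rule 101): 111111101101
Gen 3 (rule 161): 011111010010
Gen 4 (rule 218): 111111001101
Gen 5 (rule 165): 011110000011
Gen 6 (rule 101): 000010111001
Gen 7 (rule 161): 111001010000
Gen 8 (rule 218): 111110001000
Gen 9 (rule 165): 011100101011
Gen 10 (rule 101): 000100111101
Gen 11 (rule 161): 110000011010
Gen 12 (rule 218): 111000111001
Gen 13 (rule 165): 010010010001

Answer: never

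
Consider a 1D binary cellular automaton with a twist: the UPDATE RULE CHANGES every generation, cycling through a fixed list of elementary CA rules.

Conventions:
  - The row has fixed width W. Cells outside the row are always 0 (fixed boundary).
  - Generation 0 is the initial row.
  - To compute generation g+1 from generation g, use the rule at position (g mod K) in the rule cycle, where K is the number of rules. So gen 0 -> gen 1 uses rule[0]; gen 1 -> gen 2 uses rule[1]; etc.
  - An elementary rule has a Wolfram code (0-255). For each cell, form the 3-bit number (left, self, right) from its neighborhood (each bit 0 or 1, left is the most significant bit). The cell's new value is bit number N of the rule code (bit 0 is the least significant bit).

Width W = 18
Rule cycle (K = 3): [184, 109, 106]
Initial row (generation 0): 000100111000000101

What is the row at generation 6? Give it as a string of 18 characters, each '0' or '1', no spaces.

Gen 0: 000100111000000101
Gen 1 (rule 184): 000010110100000010
Gen 2 (rule 109): 111011111101111010
Gen 3 (rule 106): 101110000111001100
Gen 4 (rule 184): 011101000110101010
Gen 5 (rule 109): 010111010111111110
Gen 6 (rule 106): 101101101100000010

Answer: 101101101100000010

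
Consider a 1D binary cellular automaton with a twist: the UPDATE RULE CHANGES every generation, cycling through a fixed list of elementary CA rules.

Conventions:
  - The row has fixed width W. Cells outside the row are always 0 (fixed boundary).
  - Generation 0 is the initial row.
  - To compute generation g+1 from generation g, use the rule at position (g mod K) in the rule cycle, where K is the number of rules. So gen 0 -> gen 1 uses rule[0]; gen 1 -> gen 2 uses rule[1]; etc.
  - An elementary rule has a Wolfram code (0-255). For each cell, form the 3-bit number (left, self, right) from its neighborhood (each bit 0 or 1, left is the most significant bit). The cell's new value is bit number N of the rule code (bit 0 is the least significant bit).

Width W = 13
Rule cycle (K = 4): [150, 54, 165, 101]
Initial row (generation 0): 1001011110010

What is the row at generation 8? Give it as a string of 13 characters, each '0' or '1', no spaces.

Gen 0: 1001011110010
Gen 1 (rule 150): 1111001101111
Gen 2 (rule 54): 0000110010000
Gen 3 (rule 165): 1110000010111
Gen 4 (rule 101): 0010111011001
Gen 5 (rule 150): 0110010000111
Gen 6 (rule 54): 1001111001000
Gen 7 (rule 165): 1000110001011
Gen 8 (rule 101): 1010010101101

Answer: 1010010101101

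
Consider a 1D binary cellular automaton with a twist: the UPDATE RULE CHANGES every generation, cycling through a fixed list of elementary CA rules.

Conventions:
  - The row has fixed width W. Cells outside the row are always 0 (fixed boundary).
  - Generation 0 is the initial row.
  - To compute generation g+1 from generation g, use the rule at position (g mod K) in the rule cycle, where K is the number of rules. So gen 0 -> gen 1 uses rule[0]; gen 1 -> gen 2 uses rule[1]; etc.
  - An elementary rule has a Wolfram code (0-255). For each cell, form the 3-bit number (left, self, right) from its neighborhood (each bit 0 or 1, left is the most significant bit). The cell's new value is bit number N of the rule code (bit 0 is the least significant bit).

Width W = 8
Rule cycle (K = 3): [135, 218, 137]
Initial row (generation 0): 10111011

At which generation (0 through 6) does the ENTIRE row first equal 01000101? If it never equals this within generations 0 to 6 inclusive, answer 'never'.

Gen 0: 10111011
Gen 1 (rule 135): 10010000
Gen 2 (rule 218): 01101000
Gen 3 (rule 137): 01000011
Gen 4 (rule 135): 11011100
Gen 5 (rule 218): 11011110
Gen 6 (rule 137): 10011100

Answer: never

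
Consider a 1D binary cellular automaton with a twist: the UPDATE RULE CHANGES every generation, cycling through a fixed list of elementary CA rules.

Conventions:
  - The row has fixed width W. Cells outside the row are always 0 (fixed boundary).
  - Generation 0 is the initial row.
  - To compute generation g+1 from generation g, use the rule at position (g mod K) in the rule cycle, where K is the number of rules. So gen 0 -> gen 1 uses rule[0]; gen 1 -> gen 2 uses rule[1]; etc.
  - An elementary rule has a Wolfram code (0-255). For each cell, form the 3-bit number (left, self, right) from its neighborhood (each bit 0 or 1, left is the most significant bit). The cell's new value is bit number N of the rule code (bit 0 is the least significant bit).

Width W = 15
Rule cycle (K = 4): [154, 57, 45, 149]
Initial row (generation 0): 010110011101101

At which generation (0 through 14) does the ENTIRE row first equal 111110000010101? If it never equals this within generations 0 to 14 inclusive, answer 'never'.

Gen 0: 010110011101101
Gen 1 (rule 154): 100101111001000
Gen 2 (rule 57): 010011000100111
Gen 3 (rule 45): 010010010100100
Gen 4 (rule 149): 011011010110111
Gen 5 (rule 154): 110010000100110
Gen 6 (rule 57): 101001110010101
Gen 7 (rule 45): 111001000011111
Gen 8 (rule 149): 010101111001110
Gen 9 (rule 154): 100001110111101
Gen 10 (rule 57): 011101001100010
Gen 11 (rule 45): 010011001001010
Gen 12 (rule 149): 011000101101011
Gen 13 (rule 154): 110101001000010
Gen 14 (rule 57): 101010100111001

Answer: never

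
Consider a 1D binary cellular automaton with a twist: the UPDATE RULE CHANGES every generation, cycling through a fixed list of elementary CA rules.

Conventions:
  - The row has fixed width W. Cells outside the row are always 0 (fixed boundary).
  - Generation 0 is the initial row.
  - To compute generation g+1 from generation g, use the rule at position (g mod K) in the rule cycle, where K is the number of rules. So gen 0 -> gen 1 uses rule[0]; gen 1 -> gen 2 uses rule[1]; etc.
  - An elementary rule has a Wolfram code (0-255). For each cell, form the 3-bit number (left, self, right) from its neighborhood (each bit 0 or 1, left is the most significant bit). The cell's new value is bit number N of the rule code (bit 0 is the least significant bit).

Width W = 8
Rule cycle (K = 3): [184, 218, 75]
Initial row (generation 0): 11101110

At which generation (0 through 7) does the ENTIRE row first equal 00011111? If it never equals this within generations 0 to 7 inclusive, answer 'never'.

Answer: never

Derivation:
Gen 0: 11101110
Gen 1 (rule 184): 11011101
Gen 2 (rule 218): 11011100
Gen 3 (rule 75): 11010101
Gen 4 (rule 184): 10101010
Gen 5 (rule 218): 00000001
Gen 6 (rule 75): 11111110
Gen 7 (rule 184): 11111101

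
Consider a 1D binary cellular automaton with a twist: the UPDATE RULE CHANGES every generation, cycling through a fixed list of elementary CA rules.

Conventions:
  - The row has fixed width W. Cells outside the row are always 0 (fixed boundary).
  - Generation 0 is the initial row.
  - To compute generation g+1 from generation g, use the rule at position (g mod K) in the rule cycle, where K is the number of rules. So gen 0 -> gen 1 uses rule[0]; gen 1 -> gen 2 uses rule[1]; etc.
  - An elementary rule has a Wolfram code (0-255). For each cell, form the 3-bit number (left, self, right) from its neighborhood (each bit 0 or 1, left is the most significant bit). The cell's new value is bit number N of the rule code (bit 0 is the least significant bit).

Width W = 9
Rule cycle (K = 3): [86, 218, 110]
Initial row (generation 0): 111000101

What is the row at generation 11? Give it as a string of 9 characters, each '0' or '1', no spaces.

Answer: 001111111

Derivation:
Gen 0: 111000101
Gen 1 (rule 86): 001101101
Gen 2 (rule 218): 011101100
Gen 3 (rule 110): 110111100
Gen 4 (rule 86): 010000110
Gen 5 (rule 218): 101001111
Gen 6 (rule 110): 111011001
Gen 7 (rule 86): 001001111
Gen 8 (rule 218): 010111111
Gen 9 (rule 110): 111100001
Gen 10 (rule 86): 000110011
Gen 11 (rule 218): 001111111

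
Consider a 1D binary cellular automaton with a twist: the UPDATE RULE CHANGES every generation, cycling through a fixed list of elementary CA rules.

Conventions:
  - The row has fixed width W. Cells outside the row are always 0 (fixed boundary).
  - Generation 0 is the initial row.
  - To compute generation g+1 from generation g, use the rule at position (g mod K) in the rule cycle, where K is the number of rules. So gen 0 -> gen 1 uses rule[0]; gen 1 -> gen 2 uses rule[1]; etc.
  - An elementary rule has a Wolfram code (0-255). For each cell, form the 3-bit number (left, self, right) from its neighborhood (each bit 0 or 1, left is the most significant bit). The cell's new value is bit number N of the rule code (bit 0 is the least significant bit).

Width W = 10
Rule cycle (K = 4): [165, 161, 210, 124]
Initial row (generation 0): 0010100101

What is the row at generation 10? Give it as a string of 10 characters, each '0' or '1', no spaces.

Answer: 0010000000

Derivation:
Gen 0: 0010100101
Gen 1 (rule 165): 1011100111
Gen 2 (rule 161): 0101000010
Gen 3 (rule 210): 1000100101
Gen 4 (rule 124): 1100110111
Gen 5 (rule 165): 0000001010
Gen 6 (rule 161): 1111100100
Gen 7 (rule 210): 0111111010
Gen 8 (rule 124): 0100001111
Gen 9 (rule 165): 0101100110
Gen 10 (rule 161): 0010000000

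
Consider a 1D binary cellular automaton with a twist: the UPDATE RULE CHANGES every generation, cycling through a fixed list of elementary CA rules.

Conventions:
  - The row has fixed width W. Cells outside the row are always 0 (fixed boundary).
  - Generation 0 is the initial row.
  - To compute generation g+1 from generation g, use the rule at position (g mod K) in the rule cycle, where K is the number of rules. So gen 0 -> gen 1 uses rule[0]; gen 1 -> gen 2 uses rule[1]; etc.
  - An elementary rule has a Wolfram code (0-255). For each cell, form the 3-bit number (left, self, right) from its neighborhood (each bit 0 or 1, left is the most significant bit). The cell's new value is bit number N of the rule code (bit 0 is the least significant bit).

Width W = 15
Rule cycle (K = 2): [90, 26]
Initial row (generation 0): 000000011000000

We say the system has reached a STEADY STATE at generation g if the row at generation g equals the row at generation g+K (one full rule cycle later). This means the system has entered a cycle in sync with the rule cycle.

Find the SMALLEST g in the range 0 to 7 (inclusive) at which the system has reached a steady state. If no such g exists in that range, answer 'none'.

Answer: none

Derivation:
Gen 0: 000000011000000
Gen 1 (rule 90): 000000111100000
Gen 2 (rule 26): 000001100010000
Gen 3 (rule 90): 000011110101000
Gen 4 (rule 26): 000110000000100
Gen 5 (rule 90): 001111000001010
Gen 6 (rule 26): 011000100010001
Gen 7 (rule 90): 111101010101010
Gen 8 (rule 26): 100000000000001
Gen 9 (rule 90): 010000000000010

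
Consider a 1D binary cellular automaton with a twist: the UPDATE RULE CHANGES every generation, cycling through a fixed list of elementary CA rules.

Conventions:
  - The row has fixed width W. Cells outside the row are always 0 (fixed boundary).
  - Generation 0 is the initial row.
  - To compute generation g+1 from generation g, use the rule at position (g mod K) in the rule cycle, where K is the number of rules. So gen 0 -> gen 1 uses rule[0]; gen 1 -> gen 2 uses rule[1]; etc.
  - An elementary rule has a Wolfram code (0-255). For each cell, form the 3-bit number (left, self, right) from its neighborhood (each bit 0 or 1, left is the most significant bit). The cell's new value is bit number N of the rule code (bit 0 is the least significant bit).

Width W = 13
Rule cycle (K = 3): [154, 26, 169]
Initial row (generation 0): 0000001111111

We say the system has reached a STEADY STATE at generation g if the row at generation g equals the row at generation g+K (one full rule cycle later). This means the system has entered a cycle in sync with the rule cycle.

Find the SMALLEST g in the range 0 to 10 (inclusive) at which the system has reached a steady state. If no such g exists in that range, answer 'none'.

Answer: none

Derivation:
Gen 0: 0000001111111
Gen 1 (rule 154): 0000011111110
Gen 2 (rule 26): 0000110000001
Gen 3 (rule 169): 1110100111100
Gen 4 (rule 154): 1100011111010
Gen 5 (rule 26): 1010110000001
Gen 6 (rule 169): 0101100111100
Gen 7 (rule 154): 1001011111010
Gen 8 (rule 26): 0110010000001
Gen 9 (rule 169): 0100000111100
Gen 10 (rule 154): 1010001111010
Gen 11 (rule 26): 0001011000001
Gen 12 (rule 169): 1100110011100
Gen 13 (rule 154): 1011101111010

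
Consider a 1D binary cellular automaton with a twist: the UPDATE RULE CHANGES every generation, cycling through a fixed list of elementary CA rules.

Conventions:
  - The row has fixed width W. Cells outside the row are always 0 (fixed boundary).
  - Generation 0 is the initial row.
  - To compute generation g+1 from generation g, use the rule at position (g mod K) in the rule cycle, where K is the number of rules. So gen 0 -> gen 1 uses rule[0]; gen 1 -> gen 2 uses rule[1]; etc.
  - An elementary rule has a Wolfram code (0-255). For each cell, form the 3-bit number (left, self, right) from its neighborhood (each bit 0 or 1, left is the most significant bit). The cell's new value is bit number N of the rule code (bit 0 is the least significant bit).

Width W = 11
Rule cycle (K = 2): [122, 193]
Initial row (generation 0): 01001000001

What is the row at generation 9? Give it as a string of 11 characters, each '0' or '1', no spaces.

Answer: 01101011010

Derivation:
Gen 0: 01001000001
Gen 1 (rule 122): 10110100010
Gen 2 (rule 193): 00010001000
Gen 3 (rule 122): 00101010100
Gen 4 (rule 193): 10000000001
Gen 5 (rule 122): 01000000010
Gen 6 (rule 193): 00011111000
Gen 7 (rule 122): 00110001100
Gen 8 (rule 193): 10010100101
Gen 9 (rule 122): 01101011010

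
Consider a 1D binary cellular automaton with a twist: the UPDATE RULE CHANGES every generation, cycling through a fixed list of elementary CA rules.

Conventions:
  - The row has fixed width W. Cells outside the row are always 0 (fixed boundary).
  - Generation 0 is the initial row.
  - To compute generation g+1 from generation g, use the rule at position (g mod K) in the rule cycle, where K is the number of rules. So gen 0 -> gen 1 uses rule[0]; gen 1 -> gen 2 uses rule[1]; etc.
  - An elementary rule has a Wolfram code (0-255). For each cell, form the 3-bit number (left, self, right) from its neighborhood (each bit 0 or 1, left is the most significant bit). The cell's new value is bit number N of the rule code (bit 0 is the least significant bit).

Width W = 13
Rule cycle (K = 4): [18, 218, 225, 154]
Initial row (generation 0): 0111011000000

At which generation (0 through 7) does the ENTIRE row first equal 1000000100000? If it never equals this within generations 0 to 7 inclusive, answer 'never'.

Answer: 1

Derivation:
Gen 0: 0111011000000
Gen 1 (rule 18): 1000000100000
Gen 2 (rule 218): 0100001010000
Gen 3 (rule 225): 0001100100111
Gen 4 (rule 154): 0011011011110
Gen 5 (rule 18): 0100000000001
Gen 6 (rule 218): 1010000000010
Gen 7 (rule 225): 0100111111000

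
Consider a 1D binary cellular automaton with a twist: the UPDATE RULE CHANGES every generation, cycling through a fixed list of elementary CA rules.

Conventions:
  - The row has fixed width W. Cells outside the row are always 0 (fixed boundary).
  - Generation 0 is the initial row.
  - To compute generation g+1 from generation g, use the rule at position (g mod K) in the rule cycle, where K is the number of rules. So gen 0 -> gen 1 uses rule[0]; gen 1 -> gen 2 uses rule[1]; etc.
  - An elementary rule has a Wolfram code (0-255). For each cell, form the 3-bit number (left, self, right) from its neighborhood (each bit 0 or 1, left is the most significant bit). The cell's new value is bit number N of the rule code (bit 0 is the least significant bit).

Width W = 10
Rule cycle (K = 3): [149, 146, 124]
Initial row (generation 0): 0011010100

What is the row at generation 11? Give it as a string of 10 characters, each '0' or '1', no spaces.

Answer: 0101100010

Derivation:
Gen 0: 0011010100
Gen 1 (rule 149): 1000010111
Gen 2 (rule 146): 0100100010
Gen 3 (rule 124): 0110110011
Gen 4 (rule 149): 0000001000
Gen 5 (rule 146): 0000010100
Gen 6 (rule 124): 0000011110
Gen 7 (rule 149): 1111001101
Gen 8 (rule 146): 0110110000
Gen 9 (rule 124): 0111111000
Gen 10 (rule 149): 0011110111
Gen 11 (rule 146): 0101100010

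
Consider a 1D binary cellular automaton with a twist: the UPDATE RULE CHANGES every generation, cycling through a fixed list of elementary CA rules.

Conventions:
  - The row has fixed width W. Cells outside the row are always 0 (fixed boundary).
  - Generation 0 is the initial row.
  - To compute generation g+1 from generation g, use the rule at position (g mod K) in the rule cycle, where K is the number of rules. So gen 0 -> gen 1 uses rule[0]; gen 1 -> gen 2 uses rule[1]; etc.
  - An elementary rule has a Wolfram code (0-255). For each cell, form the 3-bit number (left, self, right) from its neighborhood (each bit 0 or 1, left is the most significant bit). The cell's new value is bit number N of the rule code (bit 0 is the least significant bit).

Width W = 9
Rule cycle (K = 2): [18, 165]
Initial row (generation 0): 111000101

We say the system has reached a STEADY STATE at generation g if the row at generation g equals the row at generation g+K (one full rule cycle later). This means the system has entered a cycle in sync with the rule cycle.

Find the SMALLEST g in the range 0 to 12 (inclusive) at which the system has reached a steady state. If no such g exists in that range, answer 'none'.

Answer: 3

Derivation:
Gen 0: 111000101
Gen 1 (rule 18): 000101000
Gen 2 (rule 165): 110111011
Gen 3 (rule 18): 000000000
Gen 4 (rule 165): 111111111
Gen 5 (rule 18): 000000000
Gen 6 (rule 165): 111111111
Gen 7 (rule 18): 000000000
Gen 8 (rule 165): 111111111
Gen 9 (rule 18): 000000000
Gen 10 (rule 165): 111111111
Gen 11 (rule 18): 000000000
Gen 12 (rule 165): 111111111
Gen 13 (rule 18): 000000000
Gen 14 (rule 165): 111111111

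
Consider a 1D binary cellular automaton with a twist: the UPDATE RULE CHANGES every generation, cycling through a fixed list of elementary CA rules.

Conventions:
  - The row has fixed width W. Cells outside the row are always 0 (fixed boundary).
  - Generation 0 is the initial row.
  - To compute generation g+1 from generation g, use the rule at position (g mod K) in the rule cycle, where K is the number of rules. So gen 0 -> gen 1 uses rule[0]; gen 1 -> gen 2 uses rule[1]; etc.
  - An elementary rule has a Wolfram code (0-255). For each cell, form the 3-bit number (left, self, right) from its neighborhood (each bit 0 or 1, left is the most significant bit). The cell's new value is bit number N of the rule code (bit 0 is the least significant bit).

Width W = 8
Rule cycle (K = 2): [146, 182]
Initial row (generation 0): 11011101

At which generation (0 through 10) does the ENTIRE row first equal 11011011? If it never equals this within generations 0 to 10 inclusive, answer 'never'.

Answer: never

Derivation:
Gen 0: 11011101
Gen 1 (rule 146): 00001000
Gen 2 (rule 182): 00011100
Gen 3 (rule 146): 00101010
Gen 4 (rule 182): 01111111
Gen 5 (rule 146): 10111110
Gen 6 (rule 182): 11011101
Gen 7 (rule 146): 00001000
Gen 8 (rule 182): 00011100
Gen 9 (rule 146): 00101010
Gen 10 (rule 182): 01111111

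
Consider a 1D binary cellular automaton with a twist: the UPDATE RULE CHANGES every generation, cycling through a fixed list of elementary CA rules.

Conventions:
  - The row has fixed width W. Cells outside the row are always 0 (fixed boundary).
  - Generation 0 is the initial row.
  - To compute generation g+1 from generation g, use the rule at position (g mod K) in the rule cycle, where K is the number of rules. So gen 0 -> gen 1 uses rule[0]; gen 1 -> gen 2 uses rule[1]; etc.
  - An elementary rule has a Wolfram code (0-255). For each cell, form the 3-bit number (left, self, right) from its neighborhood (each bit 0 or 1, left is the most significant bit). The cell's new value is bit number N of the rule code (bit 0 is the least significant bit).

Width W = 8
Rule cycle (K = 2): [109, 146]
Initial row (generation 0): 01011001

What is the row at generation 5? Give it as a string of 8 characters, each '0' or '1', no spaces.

Gen 0: 01011001
Gen 1 (rule 109): 01111001
Gen 2 (rule 146): 10110110
Gen 3 (rule 109): 11111110
Gen 4 (rule 146): 01111101
Gen 5 (rule 109): 01000111

Answer: 01000111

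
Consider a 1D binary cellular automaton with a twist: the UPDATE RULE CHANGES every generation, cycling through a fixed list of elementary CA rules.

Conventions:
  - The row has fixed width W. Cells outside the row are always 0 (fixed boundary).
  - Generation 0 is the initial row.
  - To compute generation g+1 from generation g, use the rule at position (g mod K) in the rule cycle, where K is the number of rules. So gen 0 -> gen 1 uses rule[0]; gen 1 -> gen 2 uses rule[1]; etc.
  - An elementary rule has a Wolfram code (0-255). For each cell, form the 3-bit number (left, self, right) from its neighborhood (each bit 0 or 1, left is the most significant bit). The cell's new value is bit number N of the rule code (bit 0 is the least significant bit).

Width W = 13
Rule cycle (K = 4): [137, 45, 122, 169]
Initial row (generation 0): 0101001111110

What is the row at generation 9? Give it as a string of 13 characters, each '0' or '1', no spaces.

Answer: 0000111000000

Derivation:
Gen 0: 0101001111110
Gen 1 (rule 137): 0000001111100
Gen 2 (rule 45): 1111101000001
Gen 3 (rule 122): 1000110100010
Gen 4 (rule 169): 0010101001000
Gen 5 (rule 137): 1000000000011
Gen 6 (rule 45): 1011111111010
Gen 7 (rule 122): 0110000001101
Gen 8 (rule 169): 0100111101010
Gen 9 (rule 137): 0000111000000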